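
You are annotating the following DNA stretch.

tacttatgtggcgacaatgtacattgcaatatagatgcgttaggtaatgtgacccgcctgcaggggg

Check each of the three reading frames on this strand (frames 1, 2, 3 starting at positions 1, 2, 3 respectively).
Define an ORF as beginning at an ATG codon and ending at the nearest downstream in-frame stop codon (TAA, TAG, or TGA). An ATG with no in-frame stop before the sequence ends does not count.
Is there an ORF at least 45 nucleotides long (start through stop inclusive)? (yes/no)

Frame 1: TAC TTA TGT GGC GAC AAT GTA CAT TGC AAT ATA GAT GCG TTA GGT AAT GTG ACC CGC CTG CAG GGG — no ATG→stop ORF.
Frame 2: ACT TAT GTG GCG ACA ATG TAC ATT GCA ATA TAG ATG CGT TAG GTA ATG TGA CCC GCC TGC AGG GGG — ATG at 17, stop TAG at 32 → 18 nt; ATG at 35, stop TAG at 41 → 9 nt; ATG at 47, stop TGA at 50 → 6 nt.
Frame 3: CTT ATG TGG CGA CAA TGT ACA TTG CAA TAT AGA TGC GTT AGG TAA TGT GAC CCG CCT GCA GGG — ATG at 6, stop TAA at 45 → 42 nt.
Largest ORF found is 42 nucleotides < 45, so no.

no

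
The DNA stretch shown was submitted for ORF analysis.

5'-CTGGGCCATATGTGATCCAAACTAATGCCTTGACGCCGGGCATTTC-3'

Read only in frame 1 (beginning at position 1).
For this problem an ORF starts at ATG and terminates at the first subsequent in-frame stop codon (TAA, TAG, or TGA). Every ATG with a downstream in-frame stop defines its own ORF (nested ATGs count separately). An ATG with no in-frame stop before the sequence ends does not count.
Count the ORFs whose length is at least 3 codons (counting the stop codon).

Frame 1: CTG GGC CAT ATG TGA TCC AAA CTA ATG CCT TGA CGC CGG GCA TTT — ATG at 10, stop TGA at 13 → 6 nt; ATG at 25, stop TGA at 31 → 9 nt.
ORFs ≥ 3 codons: frame 1 25–33 (3 codons). Count = 1.

1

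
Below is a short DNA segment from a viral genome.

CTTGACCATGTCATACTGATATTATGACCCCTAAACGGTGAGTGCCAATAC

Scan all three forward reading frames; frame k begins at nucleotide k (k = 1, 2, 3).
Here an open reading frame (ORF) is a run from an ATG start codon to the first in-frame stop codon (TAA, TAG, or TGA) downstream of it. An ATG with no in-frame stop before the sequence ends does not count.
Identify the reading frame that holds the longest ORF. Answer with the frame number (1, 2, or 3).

3

Frame 1: CTT GAC CAT GTC ATA CTG ATA TTA TGA CCC CTA AAC GGT GAG TGC CAA TAC — no ATG→stop ORF.
Frame 2: TTG ACC ATG TCA TAC TGA TAT TAT GAC CCC TAA ACG GTG AGT GCC AAT — ATG at 8, stop TGA at 17 → 12 nt.
Frame 3: TGA CCA TGT CAT ACT GAT ATT ATG ACC CCT AAA CGG TGA GTG CCA ATA — ATG at 24, stop TGA at 39 → 18 nt.
Longest ORF is 18 nt in frame 3 (positions 24–41).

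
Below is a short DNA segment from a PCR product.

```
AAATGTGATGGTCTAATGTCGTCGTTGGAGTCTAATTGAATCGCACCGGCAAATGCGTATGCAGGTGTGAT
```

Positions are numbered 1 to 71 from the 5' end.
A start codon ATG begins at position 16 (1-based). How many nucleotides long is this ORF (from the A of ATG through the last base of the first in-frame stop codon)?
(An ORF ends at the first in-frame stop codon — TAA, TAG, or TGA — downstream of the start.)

Codons from position 16: ATG (16–18), TCG (19–21), TCG (22–24), TTG (25–27), GAG (28–30), TCT (31–33), AAT (34–36), TGA (37–39).
TGA is the first in-frame stop; ORF spans 16–39, 24 nucleotides.

24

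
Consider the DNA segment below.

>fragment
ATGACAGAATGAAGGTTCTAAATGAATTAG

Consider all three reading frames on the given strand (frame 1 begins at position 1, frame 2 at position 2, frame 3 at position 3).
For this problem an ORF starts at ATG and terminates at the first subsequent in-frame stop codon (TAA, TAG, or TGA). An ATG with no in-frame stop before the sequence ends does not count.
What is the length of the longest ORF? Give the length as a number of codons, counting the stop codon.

4

Frame 1: ATG ACA GAA TGA AGG TTC TAA ATG AAT TAG — ATG at 1, stop TGA at 10 → 12 nt; ATG at 22, stop TAG at 28 → 9 nt.
Frame 2: TGA CAG AAT GAA GGT TCT AAA TGA ATT — no ATG→stop ORF.
Frame 3: GAC AGA ATG AAG GTT CTA AAT GAA TTA — no ATG→stop ORF.
Longest: frame 1, positions 1–12, 12 nt = 4 codons = 3 aa. → 4 codons.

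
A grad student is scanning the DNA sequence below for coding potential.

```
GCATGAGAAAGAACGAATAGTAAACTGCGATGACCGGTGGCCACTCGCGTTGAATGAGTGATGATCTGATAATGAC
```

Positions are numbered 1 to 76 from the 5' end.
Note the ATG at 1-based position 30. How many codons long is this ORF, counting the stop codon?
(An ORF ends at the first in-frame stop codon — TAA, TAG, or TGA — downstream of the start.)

8

Codons from position 30: ATG (30–32), ACC (33–35), GGT (36–38), GGC (39–41), CAC (42–44), TCG (45–47), CGT (48–50), TGA (51–53).
TGA is the first in-frame stop; that's 8 codons including the stop.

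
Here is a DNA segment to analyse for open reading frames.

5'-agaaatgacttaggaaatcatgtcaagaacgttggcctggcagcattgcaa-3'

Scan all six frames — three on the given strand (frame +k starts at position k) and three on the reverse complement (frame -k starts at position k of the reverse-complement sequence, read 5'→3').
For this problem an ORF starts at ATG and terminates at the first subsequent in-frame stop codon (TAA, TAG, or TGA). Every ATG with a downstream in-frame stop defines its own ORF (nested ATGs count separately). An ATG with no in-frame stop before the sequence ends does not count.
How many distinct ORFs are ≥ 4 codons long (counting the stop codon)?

2

Reverse complement (5'→3'): TTGCAATGCTGCCAGGCCAACGTTCTTGACATGATTTCCTAAGTCATTTCT
Frame +1: AGA AAT GAC TTA GGA AAT CAT GTC AAG AAC GTT GGC CTG GCA GCA TTG CAA — no ATG→stop ORF.
Frame +2: GAA ATG ACT TAG GAA ATC ATG TCA AGA ACG TTG GCC TGG CAG CAT TGC — ATG at 5, stop TAG at 11 → 9 nt.
Frame +3: AAA TGA CTT AGG AAA TCA TGT CAA GAA CGT TGG CCT GGC AGC ATT GCA — no ATG→stop ORF.
Frame -1: TTG CAA TGC TGC CAG GCC AAC GTT CTT GAC ATG ATT TCC TAA GTC ATT TCT — ATG at 31, stop TAA at 40 → 12 nt.
Frame -2: TGC AAT GCT GCC AGG CCA ACG TTC TTG ACA TGA TTT CCT AAG TCA TTT — no ATG→stop ORF.
Frame -3: GCA ATG CTG CCA GGC CAA CGT TCT TGA CAT GAT TTC CTA AGT CAT TTC — ATG at 6, stop TGA at 27 → 24 nt.
ORFs ≥ 4 codons: frame -1 31–42 (4 codons), frame -3 6–29 (8 codons). Count = 2.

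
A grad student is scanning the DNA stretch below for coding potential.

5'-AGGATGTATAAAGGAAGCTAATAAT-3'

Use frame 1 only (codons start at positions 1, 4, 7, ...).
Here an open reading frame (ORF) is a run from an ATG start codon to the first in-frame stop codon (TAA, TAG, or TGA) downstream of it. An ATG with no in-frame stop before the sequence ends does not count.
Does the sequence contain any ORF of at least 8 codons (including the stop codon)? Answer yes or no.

Frame 1: AGG ATG TAT AAA GGA AGC TAA TAA — ATG at 4, stop TAA at 19 → 18 nt.
Largest ORF found is 6 codons < 8, so no.

no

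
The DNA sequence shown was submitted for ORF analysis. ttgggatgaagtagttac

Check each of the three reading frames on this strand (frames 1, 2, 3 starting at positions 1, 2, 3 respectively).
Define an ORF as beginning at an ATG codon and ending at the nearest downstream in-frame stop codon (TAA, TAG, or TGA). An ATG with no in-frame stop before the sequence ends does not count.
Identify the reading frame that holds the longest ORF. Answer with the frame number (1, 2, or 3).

Frame 1: TTG GGA TGA AGT AGT TAC — no ATG→stop ORF.
Frame 2: TGG GAT GAA GTA GTT — no ATG→stop ORF.
Frame 3: GGG ATG AAG TAG TTA — ATG at 6, stop TAG at 12 → 9 nt.
Longest ORF is 9 nt in frame 3 (positions 6–14).

3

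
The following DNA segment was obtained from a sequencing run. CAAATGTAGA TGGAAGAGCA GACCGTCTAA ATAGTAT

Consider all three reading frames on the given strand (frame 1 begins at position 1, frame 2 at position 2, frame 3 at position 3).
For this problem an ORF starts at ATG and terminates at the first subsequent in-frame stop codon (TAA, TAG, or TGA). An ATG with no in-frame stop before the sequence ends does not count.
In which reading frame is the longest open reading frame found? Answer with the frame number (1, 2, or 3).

Frame 1: CAA ATG TAG ATG GAA GAG CAG ACC GTC TAA ATA GTA — ATG at 4, stop TAG at 7 → 6 nt; ATG at 10, stop TAA at 28 → 21 nt.
Frame 2: AAA TGT AGA TGG AAG AGC AGA CCG TCT AAA TAG TAT — no ATG→stop ORF.
Frame 3: AAT GTA GAT GGA AGA GCA GAC CGT CTA AAT AGT — no ATG→stop ORF.
Longest ORF is 21 nt in frame 1 (positions 10–30).

1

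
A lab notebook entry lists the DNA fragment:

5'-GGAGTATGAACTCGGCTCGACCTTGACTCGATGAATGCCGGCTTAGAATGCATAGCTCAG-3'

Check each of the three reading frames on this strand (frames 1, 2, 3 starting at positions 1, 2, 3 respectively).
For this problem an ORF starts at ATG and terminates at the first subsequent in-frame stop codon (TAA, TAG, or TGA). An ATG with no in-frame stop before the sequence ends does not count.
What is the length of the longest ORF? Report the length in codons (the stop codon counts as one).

Frame 1: GGA GTA TGA ACT CGG CTC GAC CTT GAC TCG ATG AAT GCC GGC TTA GAA TGC ATA GCT CAG — no ATG→stop ORF.
Frame 2: GAG TAT GAA CTC GGC TCG ACC TTG ACT CGA TGA ATG CCG GCT TAG AAT GCA TAG CTC — ATG at 35, stop TAG at 44 → 12 nt.
Frame 3: AGT ATG AAC TCG GCT CGA CCT TGA CTC GAT GAA TGC CGG CTT AGA ATG CAT AGC TCA — ATG at 6, stop TGA at 24 → 21 nt.
Longest: frame 3, positions 6–26, 21 nt = 7 codons = 6 aa. → 7 codons.

7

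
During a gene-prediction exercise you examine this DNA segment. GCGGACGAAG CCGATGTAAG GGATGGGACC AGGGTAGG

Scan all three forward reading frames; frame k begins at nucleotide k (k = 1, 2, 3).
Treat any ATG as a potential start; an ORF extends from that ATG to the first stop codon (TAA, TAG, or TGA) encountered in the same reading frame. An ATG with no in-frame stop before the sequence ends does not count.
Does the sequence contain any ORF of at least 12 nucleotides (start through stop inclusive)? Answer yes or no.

yes

Frame 1: GCG GAC GAA GCC GAT GTA AGG GAT GGG ACC AGG GTA — no ATG→stop ORF.
Frame 2: CGG ACG AAG CCG ATG TAA GGG ATG GGA CCA GGG TAG — ATG at 14, stop TAA at 17 → 6 nt; ATG at 23, stop TAG at 35 → 15 nt.
Frame 3: GGA CGA AGC CGA TGT AAG GGA TGG GAC CAG GGT AGG — no ATG→stop ORF.
Frame 2 has an ORF of 15 nucleotides (positions 23–37) ≥ 12, so yes.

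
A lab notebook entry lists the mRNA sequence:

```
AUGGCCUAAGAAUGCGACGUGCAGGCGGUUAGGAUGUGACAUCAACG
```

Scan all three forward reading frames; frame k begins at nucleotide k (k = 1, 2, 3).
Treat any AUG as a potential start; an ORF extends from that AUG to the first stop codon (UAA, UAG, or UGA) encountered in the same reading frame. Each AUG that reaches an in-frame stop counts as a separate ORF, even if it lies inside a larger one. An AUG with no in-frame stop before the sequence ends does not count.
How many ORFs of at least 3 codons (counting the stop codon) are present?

2

Frame 1: AUG GCC UAA GAA UGC GAC GUG CAG GCG GUU AGG AUG UGA CAU CAA — AUG at 1, stop UAA at 7 → 9 nt; AUG at 34, stop UGA at 37 → 6 nt.
Frame 2: UGG CCU AAG AAU GCG ACG UGC AGG CGG UUA GGA UGU GAC AUC AAC — no AUG→stop ORF.
Frame 3: GGC CUA AGA AUG CGA CGU GCA GGC GGU UAG GAU GUG ACA UCA ACG — AUG at 12, stop UAG at 30 → 21 nt.
ORFs ≥ 3 codons: frame 1 1–9 (3 codons), frame 3 12–32 (7 codons). Count = 2.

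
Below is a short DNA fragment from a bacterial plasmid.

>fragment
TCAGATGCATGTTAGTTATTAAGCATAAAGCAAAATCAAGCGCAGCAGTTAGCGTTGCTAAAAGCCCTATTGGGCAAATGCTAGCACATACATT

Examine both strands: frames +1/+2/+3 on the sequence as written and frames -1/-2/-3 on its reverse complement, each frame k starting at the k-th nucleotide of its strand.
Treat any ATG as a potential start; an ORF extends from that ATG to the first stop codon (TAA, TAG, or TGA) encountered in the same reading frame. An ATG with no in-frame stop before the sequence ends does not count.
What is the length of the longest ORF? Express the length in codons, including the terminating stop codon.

9

Reverse complement (5'→3'): AATGTATGTGCTAGCATTTGCCCAATAGGGCTTTTAGCAACGCTAACTGCTGCGCTTGATTTTGCTTTATGCTTAATAACTAACATGCATCTGA
Frame +1: TCA GAT GCA TGT TAG TTA TTA AGC ATA AAG CAA AAT CAA GCG CAG CAG TTA GCG TTG CTA AAA GCC CTA TTG GGC AAA TGC TAG CAC ATA CAT — no ATG→stop ORF.
Frame +2: CAG ATG CAT GTT AGT TAT TAA GCA TAA AGC AAA ATC AAG CGC AGC AGT TAG CGT TGC TAA AAG CCC TAT TGG GCA AAT GCT AGC ACA TAC ATT — ATG at 5, stop TAA at 20 → 18 nt.
Frame +3: AGA TGC ATG TTA GTT ATT AAG CAT AAA GCA AAA TCA AGC GCA GCA GTT AGC GTT GCT AAA AGC CCT ATT GGG CAA ATG CTA GCA CAT ACA — no ATG→stop ORF.
Frame -1: AAT GTA TGT GCT AGC ATT TGC CCA ATA GGG CTT TTA GCA ACG CTA ACT GCT GCG CTT GAT TTT GCT TTA TGC TTA ATA ACT AAC ATG CAT CTG — no ATG→stop ORF.
Frame -2: ATG TAT GTG CTA GCA TTT GCC CAA TAG GGC TTT TAG CAA CGC TAA CTG CTG CGC TTG ATT TTG CTT TAT GCT TAA TAA CTA ACA TGC ATC TGA — ATG at 2, stop TAG at 26 → 27 nt.
Frame -3: TGT ATG TGC TAG CAT TTG CCC AAT AGG GCT TTT AGC AAC GCT AAC TGC TGC GCT TGA TTT TGC TTT ATG CTT AAT AAC TAA CAT GCA TCT — ATG at 6, stop TAG at 12 → 9 nt; ATG at 69, stop TAA at 81 → 15 nt.
Longest: frame -2, positions 2–28, 27 nt = 9 codons = 8 aa. → 9 codons.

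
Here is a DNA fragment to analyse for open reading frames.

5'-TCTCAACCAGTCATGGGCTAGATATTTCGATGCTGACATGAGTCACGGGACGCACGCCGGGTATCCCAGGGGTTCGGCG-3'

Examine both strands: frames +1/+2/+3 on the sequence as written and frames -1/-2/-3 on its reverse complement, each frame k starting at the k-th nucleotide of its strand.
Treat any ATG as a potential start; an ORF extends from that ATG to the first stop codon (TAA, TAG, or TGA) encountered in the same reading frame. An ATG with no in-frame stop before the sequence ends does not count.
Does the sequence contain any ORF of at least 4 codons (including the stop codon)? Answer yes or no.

yes

Reverse complement (5'→3'): CGCCGAACCCCTGGGATACCCGGCGTGCGTCCCGTGACTCATGTCAGCATCGAAATATCTAGCCCATGACTGGTTGAGA
Frame +1: TCT CAA CCA GTC ATG GGC TAG ATA TTT CGA TGC TGA CAT GAG TCA CGG GAC GCA CGC CGG GTA TCC CAG GGG TTC GGC — ATG at 13, stop TAG at 19 → 9 nt.
Frame +2: CTC AAC CAG TCA TGG GCT AGA TAT TTC GAT GCT GAC ATG AGT CAC GGG ACG CAC GCC GGG TAT CCC AGG GGT TCG GCG — no ATG→stop ORF.
Frame +3: TCA ACC AGT CAT GGG CTA GAT ATT TCG ATG CTG ACA TGA GTC ACG GGA CGC ACG CCG GGT ATC CCA GGG GTT CGG — ATG at 30, stop TGA at 39 → 12 nt.
Frame -1: CGC CGA ACC CCT GGG ATA CCC GGC GTG CGT CCC GTG ACT CAT GTC AGC ATC GAA ATA TCT AGC CCA TGA CTG GTT GAG — no ATG→stop ORF.
Frame -2: GCC GAA CCC CTG GGA TAC CCG GCG TGC GTC CCG TGA CTC ATG TCA GCA TCG AAA TAT CTA GCC CAT GAC TGG TTG AGA — no ATG→stop ORF.
Frame -3: CCG AAC CCC TGG GAT ACC CGG CGT GCG TCC CGT GAC TCA TGT CAG CAT CGA AAT ATC TAG CCC ATG ACT GGT TGA — ATG at 66, stop TGA at 75 → 12 nt.
Frame +3 has an ORF of 4 codons (positions 30–41) ≥ 4, so yes.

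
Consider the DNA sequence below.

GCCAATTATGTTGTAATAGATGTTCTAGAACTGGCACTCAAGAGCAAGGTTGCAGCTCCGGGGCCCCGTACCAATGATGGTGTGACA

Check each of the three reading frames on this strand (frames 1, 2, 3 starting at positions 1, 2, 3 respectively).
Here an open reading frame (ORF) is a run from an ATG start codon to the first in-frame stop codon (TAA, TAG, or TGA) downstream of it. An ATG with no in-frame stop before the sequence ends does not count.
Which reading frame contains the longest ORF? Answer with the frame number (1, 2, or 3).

Frame 1: GCC AAT TAT GTT GTA ATA GAT GTT CTA GAA CTG GCA CTC AAG AGC AAG GTT GCA GCT CCG GGG CCC CGT ACC AAT GAT GGT GTG ACA — no ATG→stop ORF.
Frame 2: CCA ATT ATG TTG TAA TAG ATG TTC TAG AAC TGG CAC TCA AGA GCA AGG TTG CAG CTC CGG GGC CCC GTA CCA ATG ATG GTG TGA — ATG at 8, stop TAA at 14 → 9 nt; ATG at 20, stop TAG at 26 → 9 nt; ATG at 74, stop TGA at 83 → 12 nt; ATG at 77, stop TGA at 83 → 9 nt.
Frame 3: CAA TTA TGT TGT AAT AGA TGT TCT AGA ACT GGC ACT CAA GAG CAA GGT TGC AGC TCC GGG GCC CCG TAC CAA TGA TGG TGT GAC — no ATG→stop ORF.
Longest ORF is 12 nt in frame 2 (positions 74–85).

2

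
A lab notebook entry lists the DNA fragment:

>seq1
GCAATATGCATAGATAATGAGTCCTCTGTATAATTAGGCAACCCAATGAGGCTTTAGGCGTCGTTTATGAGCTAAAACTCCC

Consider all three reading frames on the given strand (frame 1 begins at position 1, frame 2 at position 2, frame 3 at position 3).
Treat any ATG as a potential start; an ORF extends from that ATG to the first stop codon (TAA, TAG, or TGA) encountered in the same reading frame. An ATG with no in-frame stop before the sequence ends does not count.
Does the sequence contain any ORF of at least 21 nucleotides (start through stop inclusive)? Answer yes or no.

yes

Frame 1: GCA ATA TGC ATA GAT AAT GAG TCC TCT GTA TAA TTA GGC AAC CCA ATG AGG CTT TAG GCG TCG TTT ATG AGC TAA AAC TCC — ATG at 46, stop TAG at 55 → 12 nt; ATG at 67, stop TAA at 73 → 9 nt.
Frame 2: CAA TAT GCA TAG ATA ATG AGT CCT CTG TAT AAT TAG GCA ACC CAA TGA GGC TTT AGG CGT CGT TTA TGA GCT AAA ACT CCC — ATG at 17, stop TAG at 35 → 21 nt.
Frame 3: AAT ATG CAT AGA TAA TGA GTC CTC TGT ATA ATT AGG CAA CCC AAT GAG GCT TTA GGC GTC GTT TAT GAG CTA AAA CTC — ATG at 6, stop TAA at 15 → 12 nt.
Frame 2 has an ORF of 21 nucleotides (positions 17–37) ≥ 21, so yes.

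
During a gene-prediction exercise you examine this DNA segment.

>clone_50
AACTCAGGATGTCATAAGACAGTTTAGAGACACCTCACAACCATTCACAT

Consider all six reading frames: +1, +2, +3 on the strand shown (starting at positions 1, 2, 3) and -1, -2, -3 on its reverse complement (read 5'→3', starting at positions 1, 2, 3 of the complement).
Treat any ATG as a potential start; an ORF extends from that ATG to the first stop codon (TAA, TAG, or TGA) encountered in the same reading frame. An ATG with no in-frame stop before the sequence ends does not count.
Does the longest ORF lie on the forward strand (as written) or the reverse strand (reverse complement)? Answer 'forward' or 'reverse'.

Reverse complement (5'→3'): ATGTGAATGGTTGTGAGGTGTCTCTAAACTGTCTTATGACATCCTGAGTT
Frame +1: AAC TCA GGA TGT CAT AAG ACA GTT TAG AGA CAC CTC ACA ACC ATT CAC — no ATG→stop ORF.
Frame +2: ACT CAG GAT GTC ATA AGA CAG TTT AGA GAC ACC TCA CAA CCA TTC ACA — no ATG→stop ORF.
Frame +3: CTC AGG ATG TCA TAA GAC AGT TTA GAG ACA CCT CAC AAC CAT TCA CAT — ATG at 9, stop TAA at 15 → 9 nt.
Frame -1: ATG TGA ATG GTT GTG AGG TGT CTC TAA ACT GTC TTA TGA CAT CCT GAG — ATG at 1, stop TGA at 4 → 6 nt; ATG at 7, stop TAA at 25 → 21 nt.
Frame -2: TGT GAA TGG TTG TGA GGT GTC TCT AAA CTG TCT TAT GAC ATC CTG AGT — no ATG→stop ORF.
Frame -3: GTG AAT GGT TGT GAG GTG TCT CTA AAC TGT CTT ATG ACA TCC TGA GTT — ATG at 36, stop TGA at 45 → 12 nt.
Forward-strand max 9 nt; reverse-strand max 21 nt. The reverse strand has the longer ORF.

reverse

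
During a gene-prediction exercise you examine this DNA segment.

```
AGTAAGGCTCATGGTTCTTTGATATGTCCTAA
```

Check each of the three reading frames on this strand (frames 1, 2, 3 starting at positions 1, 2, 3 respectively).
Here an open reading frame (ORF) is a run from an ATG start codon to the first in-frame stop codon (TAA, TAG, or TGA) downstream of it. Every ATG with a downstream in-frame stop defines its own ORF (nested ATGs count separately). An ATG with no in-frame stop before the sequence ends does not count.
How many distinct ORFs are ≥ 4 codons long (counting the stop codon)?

1

Frame 1: AGT AAG GCT CAT GGT TCT TTG ATA TGT CCT — no ATG→stop ORF.
Frame 2: GTA AGG CTC ATG GTT CTT TGA TAT GTC CTA — ATG at 11, stop TGA at 20 → 12 nt.
Frame 3: TAA GGC TCA TGG TTC TTT GAT ATG TCC TAA — ATG at 24, stop TAA at 30 → 9 nt.
ORFs ≥ 4 codons: frame 2 11–22 (4 codons). Count = 1.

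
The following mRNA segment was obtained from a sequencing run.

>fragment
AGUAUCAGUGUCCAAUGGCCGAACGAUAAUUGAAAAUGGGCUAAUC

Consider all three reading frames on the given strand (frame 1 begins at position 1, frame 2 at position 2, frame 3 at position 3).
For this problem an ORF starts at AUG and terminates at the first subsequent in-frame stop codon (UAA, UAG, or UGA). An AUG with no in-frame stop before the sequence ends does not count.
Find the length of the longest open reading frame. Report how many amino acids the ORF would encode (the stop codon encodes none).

Frame 1: AGU AUC AGU GUC CAA UGG CCG AAC GAU AAU UGA AAA UGG GCU AAU — no AUG→stop ORF.
Frame 2: GUA UCA GUG UCC AAU GGC CGA ACG AUA AUU GAA AAU GGG CUA AUC — no AUG→stop ORF.
Frame 3: UAU CAG UGU CCA AUG GCC GAA CGA UAA UUG AAA AUG GGC UAA — AUG at 15, stop UAA at 27 → 15 nt; AUG at 36, stop UAA at 42 → 9 nt.
Longest: frame 3, positions 15–29, 15 nt = 5 codons = 4 aa. → 4 amino acids.

4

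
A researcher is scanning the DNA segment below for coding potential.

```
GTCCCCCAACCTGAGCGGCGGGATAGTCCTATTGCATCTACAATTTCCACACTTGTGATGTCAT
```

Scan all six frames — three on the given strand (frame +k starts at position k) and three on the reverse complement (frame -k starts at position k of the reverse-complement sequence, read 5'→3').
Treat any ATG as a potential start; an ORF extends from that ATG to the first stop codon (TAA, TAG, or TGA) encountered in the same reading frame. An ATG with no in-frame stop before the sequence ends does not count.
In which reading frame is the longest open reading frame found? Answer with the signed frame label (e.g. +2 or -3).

Reverse complement (5'→3'): ATGACATCACAAGTGTGGAAATTGTAGATGCAATAGGACTATCCCGCCGCTCAGGTTGGGGGAC
Frame +1: GTC CCC CAA CCT GAG CGG CGG GAT AGT CCT ATT GCA TCT ACA ATT TCC ACA CTT GTG ATG TCA — no ATG→stop ORF.
Frame +2: TCC CCC AAC CTG AGC GGC GGG ATA GTC CTA TTG CAT CTA CAA TTT CCA CAC TTG TGA TGT CAT — no ATG→stop ORF.
Frame +3: CCC CCA ACC TGA GCG GCG GGA TAG TCC TAT TGC ATC TAC AAT TTC CAC ACT TGT GAT GTC — no ATG→stop ORF.
Frame -1: ATG ACA TCA CAA GTG TGG AAA TTG TAG ATG CAA TAG GAC TAT CCC GCC GCT CAG GTT GGG GGA — ATG at 1, stop TAG at 25 → 27 nt; ATG at 28, stop TAG at 34 → 9 nt.
Frame -2: TGA CAT CAC AAG TGT GGA AAT TGT AGA TGC AAT AGG ACT ATC CCG CCG CTC AGG TTG GGG GAC — no ATG→stop ORF.
Frame -3: GAC ATC ACA AGT GTG GAA ATT GTA GAT GCA ATA GGA CTA TCC CGC CGC TCA GGT TGG GGG — no ATG→stop ORF.
Longest ORF is 27 nt in frame -1 (positions 1–27).

-1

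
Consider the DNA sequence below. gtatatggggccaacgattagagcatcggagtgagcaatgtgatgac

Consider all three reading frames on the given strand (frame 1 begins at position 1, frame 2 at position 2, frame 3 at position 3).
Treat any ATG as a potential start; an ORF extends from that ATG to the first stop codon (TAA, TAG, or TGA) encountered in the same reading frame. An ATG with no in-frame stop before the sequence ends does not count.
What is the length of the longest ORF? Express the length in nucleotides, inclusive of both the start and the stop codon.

30

Frame 1: GTA TAT GGG GCC AAC GAT TAG AGC ATC GGA GTG AGC AAT GTG ATG — no ATG→stop ORF.
Frame 2: TAT ATG GGG CCA ACG ATT AGA GCA TCG GAG TGA GCA ATG TGA TGA — ATG at 5, stop TGA at 32 → 30 nt; ATG at 38, stop TGA at 41 → 6 nt.
Frame 3: ATA TGG GGC CAA CGA TTA GAG CAT CGG AGT GAG CAA TGT GAT GAC — no ATG→stop ORF.
Longest: frame 2, positions 5–34, 30 nt = 10 codons = 9 aa. → 30 nucleotides.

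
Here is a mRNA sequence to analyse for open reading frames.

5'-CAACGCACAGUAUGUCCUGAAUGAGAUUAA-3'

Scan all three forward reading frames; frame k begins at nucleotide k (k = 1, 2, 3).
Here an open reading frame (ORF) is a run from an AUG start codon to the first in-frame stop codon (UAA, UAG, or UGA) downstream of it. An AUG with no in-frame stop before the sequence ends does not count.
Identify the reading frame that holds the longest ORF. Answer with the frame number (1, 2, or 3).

3

Frame 1: CAA CGC ACA GUA UGU CCU GAA UGA GAU UAA — no AUG→stop ORF.
Frame 2: AAC GCA CAG UAU GUC CUG AAU GAG AUU — no AUG→stop ORF.
Frame 3: ACG CAC AGU AUG UCC UGA AUG AGA UUA — AUG at 12, stop UGA at 18 → 9 nt.
Longest ORF is 9 nt in frame 3 (positions 12–20).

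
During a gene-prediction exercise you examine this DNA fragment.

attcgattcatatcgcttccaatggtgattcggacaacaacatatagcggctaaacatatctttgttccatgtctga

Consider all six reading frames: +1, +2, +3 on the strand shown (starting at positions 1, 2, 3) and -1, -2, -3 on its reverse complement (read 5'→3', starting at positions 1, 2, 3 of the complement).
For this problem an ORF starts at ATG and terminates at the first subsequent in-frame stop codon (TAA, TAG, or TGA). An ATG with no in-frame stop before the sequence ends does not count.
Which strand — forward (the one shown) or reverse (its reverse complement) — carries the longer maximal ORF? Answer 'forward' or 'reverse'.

reverse

Reverse complement (5'→3'): TCAGACATGGAACAAAGATATGTTTAGCCGCTATATGTTGTTGTCCGAATCACCATTGGAAGCGATATGAATCGAAT
Frame +1: ATT CGA TTC ATA TCG CTT CCA ATG GTG ATT CGG ACA ACA ACA TAT AGC GGC TAA ACA TAT CTT TGT TCC ATG TCT — ATG at 22, stop TAA at 52 → 33 nt.
Frame +2: TTC GAT TCA TAT CGC TTC CAA TGG TGA TTC GGA CAA CAA CAT ATA GCG GCT AAA CAT ATC TTT GTT CCA TGT CTG — no ATG→stop ORF.
Frame +3: TCG ATT CAT ATC GCT TCC AAT GGT GAT TCG GAC AAC AAC ATA TAG CGG CTA AAC ATA TCT TTG TTC CAT GTC TGA — no ATG→stop ORF.
Frame -1: TCA GAC ATG GAA CAA AGA TAT GTT TAG CCG CTA TAT GTT GTT GTC CGA ATC ACC ATT GGA AGC GAT ATG AAT CGA — ATG at 7, stop TAG at 25 → 21 nt.
Frame -2: CAG ACA TGG AAC AAA GAT ATG TTT AGC CGC TAT ATG TTG TTG TCC GAA TCA CCA TTG GAA GCG ATA TGA ATC GAA — ATG at 20, stop TGA at 68 → 51 nt; ATG at 35, stop TGA at 68 → 36 nt.
Frame -3: AGA CAT GGA ACA AAG ATA TGT TTA GCC GCT ATA TGT TGT TGT CCG AAT CAC CAT TGG AAG CGA TAT GAA TCG AAT — no ATG→stop ORF.
Forward-strand max 33 nt; reverse-strand max 51 nt. The reverse strand has the longer ORF.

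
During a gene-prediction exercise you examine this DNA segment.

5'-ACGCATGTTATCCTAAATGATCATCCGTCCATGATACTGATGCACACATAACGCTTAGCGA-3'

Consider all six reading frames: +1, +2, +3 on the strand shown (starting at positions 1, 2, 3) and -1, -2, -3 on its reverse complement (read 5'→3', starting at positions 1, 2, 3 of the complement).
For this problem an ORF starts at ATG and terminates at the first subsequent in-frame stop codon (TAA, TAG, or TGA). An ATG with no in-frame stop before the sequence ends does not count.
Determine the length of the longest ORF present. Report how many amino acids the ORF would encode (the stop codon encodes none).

13

Reverse complement (5'→3'): TCGCTAAGCGTTATGTGTGCATCAGTATCATGGACGGATGATCATTTAGGATAACATGCGT
Frame +1: ACG CAT GTT ATC CTA AAT GAT CAT CCG TCC ATG ATA CTG ATG CAC ACA TAA CGC TTA GCG — ATG at 31, stop TAA at 49 → 21 nt; ATG at 40, stop TAA at 49 → 12 nt.
Frame +2: CGC ATG TTA TCC TAA ATG ATC ATC CGT CCA TGA TAC TGA TGC ACA CAT AAC GCT TAG CGA — ATG at 5, stop TAA at 14 → 12 nt; ATG at 17, stop TGA at 32 → 18 nt.
Frame +3: GCA TGT TAT CCT AAA TGA TCA TCC GTC CAT GAT ACT GAT GCA CAC ATA ACG CTT AGC — no ATG→stop ORF.
Frame -1: TCG CTA AGC GTT ATG TGT GCA TCA GTA TCA TGG ACG GAT GAT CAT TTA GGA TAA CAT GCG — ATG at 13, stop TAA at 52 → 42 nt.
Frame -2: CGC TAA GCG TTA TGT GTG CAT CAG TAT CAT GGA CGG ATG ATC ATT TAG GAT AAC ATG CGT — ATG at 38, stop TAG at 47 → 12 nt.
Frame -3: GCT AAG CGT TAT GTG TGC ATC AGT ATC ATG GAC GGA TGA TCA TTT AGG ATA ACA TGC — ATG at 30, stop TGA at 39 → 12 nt.
Longest: frame -1, positions 13–54, 42 nt = 14 codons = 13 aa. → 13 amino acids.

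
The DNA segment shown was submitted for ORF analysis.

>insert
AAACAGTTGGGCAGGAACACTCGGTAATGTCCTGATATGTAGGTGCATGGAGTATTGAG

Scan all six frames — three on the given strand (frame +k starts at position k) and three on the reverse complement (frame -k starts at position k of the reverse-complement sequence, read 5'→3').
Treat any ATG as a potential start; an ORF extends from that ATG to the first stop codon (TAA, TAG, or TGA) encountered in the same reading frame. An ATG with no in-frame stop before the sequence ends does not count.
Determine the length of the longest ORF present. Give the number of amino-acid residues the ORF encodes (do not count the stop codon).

Reverse complement (5'→3'): CTCAATACTCCATGCACCTACATATCAGGACATTACCGAGTGTTCCTGCCCAACTGTTT
Frame +1: AAA CAG TTG GGC AGG AAC ACT CGG TAA TGT CCT GAT ATG TAG GTG CAT GGA GTA TTG — ATG at 37, stop TAG at 40 → 6 nt.
Frame +2: AAC AGT TGG GCA GGA ACA CTC GGT AAT GTC CTG ATA TGT AGG TGC ATG GAG TAT TGA — ATG at 47, stop TGA at 56 → 12 nt.
Frame +3: ACA GTT GGG CAG GAA CAC TCG GTA ATG TCC TGA TAT GTA GGT GCA TGG AGT ATT GAG — ATG at 27, stop TGA at 33 → 9 nt.
Frame -1: CTC AAT ACT CCA TGC ACC TAC ATA TCA GGA CAT TAC CGA GTG TTC CTG CCC AAC TGT — no ATG→stop ORF.
Frame -2: TCA ATA CTC CAT GCA CCT ACA TAT CAG GAC ATT ACC GAG TGT TCC TGC CCA ACT GTT — no ATG→stop ORF.
Frame -3: CAA TAC TCC ATG CAC CTA CAT ATC AGG ACA TTA CCG AGT GTT CCT GCC CAA CTG TTT — no ATG→stop ORF.
Longest: frame +2, positions 47–58, 12 nt = 4 codons = 3 aa. → 3 amino acids.

3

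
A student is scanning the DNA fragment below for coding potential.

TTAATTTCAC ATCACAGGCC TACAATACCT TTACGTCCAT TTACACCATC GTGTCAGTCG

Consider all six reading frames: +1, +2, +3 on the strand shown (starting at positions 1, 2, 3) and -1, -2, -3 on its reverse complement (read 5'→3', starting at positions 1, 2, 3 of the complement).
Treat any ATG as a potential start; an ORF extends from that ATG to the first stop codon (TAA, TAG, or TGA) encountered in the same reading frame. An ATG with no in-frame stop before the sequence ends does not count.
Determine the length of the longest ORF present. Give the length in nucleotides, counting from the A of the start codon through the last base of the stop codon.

21

Reverse complement (5'→3'): CGACTGACACGATGGTGTAAATGGACGTAAAGGTATTGTAGGCCTGTGATGTGAAATTAA
Frame +1: TTA ATT TCA CAT CAC AGG CCT ACA ATA CCT TTA CGT CCA TTT ACA CCA TCG TGT CAG TCG — no ATG→stop ORF.
Frame +2: TAA TTT CAC ATC ACA GGC CTA CAA TAC CTT TAC GTC CAT TTA CAC CAT CGT GTC AGT — no ATG→stop ORF.
Frame +3: AAT TTC ACA TCA CAG GCC TAC AAT ACC TTT ACG TCC ATT TAC ACC ATC GTG TCA GTC — no ATG→stop ORF.
Frame -1: CGA CTG ACA CGA TGG TGT AAA TGG ACG TAA AGG TAT TGT AGG CCT GTG ATG TGA AAT TAA — ATG at 49, stop TGA at 52 → 6 nt.
Frame -2: GAC TGA CAC GAT GGT GTA AAT GGA CGT AAA GGT ATT GTA GGC CTG TGA TGT GAA ATT — no ATG→stop ORF.
Frame -3: ACT GAC ACG ATG GTG TAA ATG GAC GTA AAG GTA TTG TAG GCC TGT GAT GTG AAA TTA — ATG at 12, stop TAA at 18 → 9 nt; ATG at 21, stop TAG at 39 → 21 nt.
Longest: frame -3, positions 21–41, 21 nt = 7 codons = 6 aa. → 21 nucleotides.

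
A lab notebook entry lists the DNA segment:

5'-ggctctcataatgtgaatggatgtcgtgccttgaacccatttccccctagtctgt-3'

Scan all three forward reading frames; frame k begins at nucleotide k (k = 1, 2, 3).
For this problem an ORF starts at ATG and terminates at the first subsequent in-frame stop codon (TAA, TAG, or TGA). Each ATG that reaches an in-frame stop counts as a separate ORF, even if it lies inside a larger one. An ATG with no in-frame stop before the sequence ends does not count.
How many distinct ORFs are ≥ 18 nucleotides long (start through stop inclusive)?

2

Frame 1: GGC TCT CAT AAT GTG AAT GGA TGT CGT GCC TTG AAC CCA TTT CCC CCT AGT CTG — no ATG→stop ORF.
Frame 2: GCT CTC ATA ATG TGA ATG GAT GTC GTG CCT TGA ACC CAT TTC CCC CTA GTC TGT — ATG at 11, stop TGA at 14 → 6 nt; ATG at 17, stop TGA at 32 → 18 nt.
Frame 3: CTC TCA TAA TGT GAA TGG ATG TCG TGC CTT GAA CCC ATT TCC CCC TAG TCT — ATG at 21, stop TAG at 48 → 30 nt.
ORFs ≥ 18 nucleotides: frame 2 17–34 (18 nucleotides), frame 3 21–50 (30 nucleotides). Count = 2.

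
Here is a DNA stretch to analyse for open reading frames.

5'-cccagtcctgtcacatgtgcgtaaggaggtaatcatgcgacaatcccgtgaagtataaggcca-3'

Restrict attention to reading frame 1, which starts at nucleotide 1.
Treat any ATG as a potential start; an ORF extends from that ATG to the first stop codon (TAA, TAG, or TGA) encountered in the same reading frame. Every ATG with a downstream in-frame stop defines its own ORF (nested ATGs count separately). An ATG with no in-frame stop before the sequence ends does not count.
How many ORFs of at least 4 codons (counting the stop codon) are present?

Frame 1: CCC AGT CCT GTC ACA TGT GCG TAA GGA GGT AAT CAT GCG ACA ATC CCG TGA AGT ATA AGG CCA — no ATG→stop ORF.
No ORF reaches 4 codons. Count = 0.

0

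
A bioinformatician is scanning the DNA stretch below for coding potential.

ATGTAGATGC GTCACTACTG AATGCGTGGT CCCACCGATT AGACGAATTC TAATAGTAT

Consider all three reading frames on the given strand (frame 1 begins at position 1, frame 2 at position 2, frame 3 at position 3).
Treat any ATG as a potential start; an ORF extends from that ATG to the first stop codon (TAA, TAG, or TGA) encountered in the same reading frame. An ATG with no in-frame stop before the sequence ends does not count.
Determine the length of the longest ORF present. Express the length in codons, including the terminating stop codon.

Frame 1: ATG TAG ATG CGT CAC TAC TGA ATG CGT GGT CCC ACC GAT TAG ACG AAT TCT AAT AGT — ATG at 1, stop TAG at 4 → 6 nt; ATG at 7, stop TGA at 19 → 15 nt; ATG at 22, stop TAG at 40 → 21 nt.
Frame 2: TGT AGA TGC GTC ACT ACT GAA TGC GTG GTC CCA CCG ATT AGA CGA ATT CTA ATA GTA — no ATG→stop ORF.
Frame 3: GTA GAT GCG TCA CTA CTG AAT GCG TGG TCC CAC CGA TTA GAC GAA TTC TAA TAG TAT — no ATG→stop ORF.
Longest: frame 1, positions 22–42, 21 nt = 7 codons = 6 aa. → 7 codons.

7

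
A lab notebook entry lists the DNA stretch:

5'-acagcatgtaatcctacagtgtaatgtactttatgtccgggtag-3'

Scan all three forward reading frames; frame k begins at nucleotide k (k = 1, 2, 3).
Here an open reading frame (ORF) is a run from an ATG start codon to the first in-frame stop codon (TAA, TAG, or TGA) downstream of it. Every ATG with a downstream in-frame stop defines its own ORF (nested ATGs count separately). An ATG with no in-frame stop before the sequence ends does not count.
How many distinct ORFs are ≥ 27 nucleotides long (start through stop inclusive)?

0

Frame 1: ACA GCA TGT AAT CCT ACA GTG TAA TGT ACT TTA TGT CCG GGT — no ATG→stop ORF.
Frame 2: CAG CAT GTA ATC CTA CAG TGT AAT GTA CTT TAT GTC CGG GTA — no ATG→stop ORF.
Frame 3: AGC ATG TAA TCC TAC AGT GTA ATG TAC TTT ATG TCC GGG TAG — ATG at 6, stop TAA at 9 → 6 nt; ATG at 24, stop TAG at 42 → 21 nt; ATG at 33, stop TAG at 42 → 12 nt.
No ORF reaches 27 nucleotides. Count = 0.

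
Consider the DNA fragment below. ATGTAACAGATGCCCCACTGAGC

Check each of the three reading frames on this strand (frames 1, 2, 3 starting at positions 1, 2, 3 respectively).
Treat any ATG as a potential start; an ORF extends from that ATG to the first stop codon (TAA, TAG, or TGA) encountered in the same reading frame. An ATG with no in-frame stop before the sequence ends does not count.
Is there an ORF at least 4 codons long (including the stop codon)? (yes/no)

yes

Frame 1: ATG TAA CAG ATG CCC CAC TGA — ATG at 1, stop TAA at 4 → 6 nt; ATG at 10, stop TGA at 19 → 12 nt.
Frame 2: TGT AAC AGA TGC CCC ACT GAG — no ATG→stop ORF.
Frame 3: GTA ACA GAT GCC CCA CTG AGC — no ATG→stop ORF.
Frame 1 has an ORF of 4 codons (positions 10–21) ≥ 4, so yes.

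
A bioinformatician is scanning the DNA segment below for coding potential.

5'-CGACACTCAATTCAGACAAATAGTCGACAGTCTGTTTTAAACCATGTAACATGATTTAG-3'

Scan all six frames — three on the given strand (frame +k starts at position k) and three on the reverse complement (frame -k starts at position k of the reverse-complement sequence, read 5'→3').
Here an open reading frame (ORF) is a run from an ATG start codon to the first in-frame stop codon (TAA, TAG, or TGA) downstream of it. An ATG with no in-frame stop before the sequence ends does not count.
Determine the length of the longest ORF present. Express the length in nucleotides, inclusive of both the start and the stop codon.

9

Reverse complement (5'→3'): CTAAATCATGTTACATGGTTTAAAACAGACTGTCGACTATTTGTCTGAATTGAGTGTCG
Frame +1: CGA CAC TCA ATT CAG ACA AAT AGT CGA CAG TCT GTT TTA AAC CAT GTA ACA TGA TTT — no ATG→stop ORF.
Frame +2: GAC ACT CAA TTC AGA CAA ATA GTC GAC AGT CTG TTT TAA ACC ATG TAA CAT GAT TTA — ATG at 44, stop TAA at 47 → 6 nt.
Frame +3: ACA CTC AAT TCA GAC AAA TAG TCG ACA GTC TGT TTT AAA CCA TGT AAC ATG ATT TAG — ATG at 51, stop TAG at 57 → 9 nt.
Frame -1: CTA AAT CAT GTT ACA TGG TTT AAA ACA GAC TGT CGA CTA TTT GTC TGA ATT GAG TGT — no ATG→stop ORF.
Frame -2: TAA ATC ATG TTA CAT GGT TTA AAA CAG ACT GTC GAC TAT TTG TCT GAA TTG AGT GTC — no ATG→stop ORF.
Frame -3: AAA TCA TGT TAC ATG GTT TAA AAC AGA CTG TCG ACT ATT TGT CTG AAT TGA GTG TCG — ATG at 15, stop TAA at 21 → 9 nt.
Longest: frame +3, positions 51–59, 9 nt = 3 codons = 2 aa. → 9 nucleotides.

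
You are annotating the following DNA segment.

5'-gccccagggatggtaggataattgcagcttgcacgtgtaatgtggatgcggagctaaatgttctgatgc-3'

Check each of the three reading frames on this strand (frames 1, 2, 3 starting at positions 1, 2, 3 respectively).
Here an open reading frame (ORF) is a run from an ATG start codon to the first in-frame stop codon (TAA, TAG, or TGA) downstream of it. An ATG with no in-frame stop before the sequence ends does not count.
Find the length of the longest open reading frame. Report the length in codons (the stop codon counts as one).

Frame 1: GCC CCA GGG ATG GTA GGA TAA TTG CAG CTT GCA CGT GTA ATG TGG ATG CGG AGC TAA ATG TTC TGA TGC — ATG at 10, stop TAA at 19 → 12 nt; ATG at 40, stop TAA at 55 → 18 nt; ATG at 46, stop TAA at 55 → 12 nt; ATG at 58, stop TGA at 64 → 9 nt.
Frame 2: CCC CAG GGA TGG TAG GAT AAT TGC AGC TTG CAC GTG TAA TGT GGA TGC GGA GCT AAA TGT TCT GAT — no ATG→stop ORF.
Frame 3: CCC AGG GAT GGT AGG ATA ATT GCA GCT TGC ACG TGT AAT GTG GAT GCG GAG CTA AAT GTT CTG ATG — no ATG→stop ORF.
Longest: frame 1, positions 40–57, 18 nt = 6 codons = 5 aa. → 6 codons.

6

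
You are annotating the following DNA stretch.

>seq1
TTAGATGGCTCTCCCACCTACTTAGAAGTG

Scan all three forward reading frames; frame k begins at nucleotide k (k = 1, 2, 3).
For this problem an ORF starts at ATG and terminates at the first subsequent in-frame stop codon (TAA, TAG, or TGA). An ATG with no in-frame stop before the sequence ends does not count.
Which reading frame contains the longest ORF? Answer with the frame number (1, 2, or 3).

Frame 1: TTA GAT GGC TCT CCC ACC TAC TTA GAA GTG — no ATG→stop ORF.
Frame 2: TAG ATG GCT CTC CCA CCT ACT TAG AAG — ATG at 5, stop TAG at 23 → 21 nt.
Frame 3: AGA TGG CTC TCC CAC CTA CTT AGA AGT — no ATG→stop ORF.
Longest ORF is 21 nt in frame 2 (positions 5–25).

2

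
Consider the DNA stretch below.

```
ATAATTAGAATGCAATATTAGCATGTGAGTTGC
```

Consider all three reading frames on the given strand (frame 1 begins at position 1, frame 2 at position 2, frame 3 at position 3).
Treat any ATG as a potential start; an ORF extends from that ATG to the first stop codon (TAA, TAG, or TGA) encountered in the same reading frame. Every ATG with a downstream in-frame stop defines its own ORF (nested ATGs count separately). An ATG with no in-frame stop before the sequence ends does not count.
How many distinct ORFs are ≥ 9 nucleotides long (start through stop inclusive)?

Frame 1: ATA ATT AGA ATG CAA TAT TAG CAT GTG AGT TGC — ATG at 10, stop TAG at 19 → 12 nt.
Frame 2: TAA TTA GAA TGC AAT ATT AGC ATG TGA GTT — ATG at 23, stop TGA at 26 → 6 nt.
Frame 3: AAT TAG AAT GCA ATA TTA GCA TGT GAG TTG — no ATG→stop ORF.
ORFs ≥ 9 nucleotides: frame 1 10–21 (12 nucleotides). Count = 1.

1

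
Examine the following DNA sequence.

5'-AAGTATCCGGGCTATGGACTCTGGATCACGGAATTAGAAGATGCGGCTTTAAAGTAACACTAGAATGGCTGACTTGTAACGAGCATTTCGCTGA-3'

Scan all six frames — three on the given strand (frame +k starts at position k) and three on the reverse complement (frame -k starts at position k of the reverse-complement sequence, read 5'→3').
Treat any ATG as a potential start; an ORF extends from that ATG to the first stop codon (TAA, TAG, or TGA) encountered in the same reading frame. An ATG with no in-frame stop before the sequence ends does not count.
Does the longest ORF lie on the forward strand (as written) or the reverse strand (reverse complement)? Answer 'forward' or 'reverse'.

Reverse complement (5'→3'): TCAGCGAAATGCTCGTTACAAGTCAGCCATTCTAGTGTTACTTTAAAGCCGCATCTTCTAATTCCGTGATCCAGAGTCCATAGCCCGGATACTT
Frame +1: AAG TAT CCG GGC TAT GGA CTC TGG ATC ACG GAA TTA GAA GAT GCG GCT TTA AAG TAA CAC TAG AAT GGC TGA CTT GTA ACG AGC ATT TCG CTG — no ATG→stop ORF.
Frame +2: AGT ATC CGG GCT ATG GAC TCT GGA TCA CGG AAT TAG AAG ATG CGG CTT TAA AGT AAC ACT AGA ATG GCT GAC TTG TAA CGA GCA TTT CGC TGA — ATG at 14, stop TAG at 35 → 24 nt; ATG at 41, stop TAA at 50 → 12 nt; ATG at 65, stop TAA at 77 → 15 nt.
Frame +3: GTA TCC GGG CTA TGG ACT CTG GAT CAC GGA ATT AGA AGA TGC GGC TTT AAA GTA ACA CTA GAA TGG CTG ACT TGT AAC GAG CAT TTC GCT — no ATG→stop ORF.
Frame -1: TCA GCG AAA TGC TCG TTA CAA GTC AGC CAT TCT AGT GTT ACT TTA AAG CCG CAT CTT CTA ATT CCG TGA TCC AGA GTC CAT AGC CCG GAT ACT — no ATG→stop ORF.
Frame -2: CAG CGA AAT GCT CGT TAC AAG TCA GCC ATT CTA GTG TTA CTT TAA AGC CGC ATC TTC TAA TTC CGT GAT CCA GAG TCC ATA GCC CGG ATA CTT — no ATG→stop ORF.
Frame -3: AGC GAA ATG CTC GTT ACA AGT CAG CCA TTC TAG TGT TAC TTT AAA GCC GCA TCT TCT AAT TCC GTG ATC CAG AGT CCA TAG CCC GGA TAC — ATG at 9, stop TAG at 33 → 27 nt.
Forward-strand max 24 nt; reverse-strand max 27 nt. The reverse strand has the longer ORF.

reverse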